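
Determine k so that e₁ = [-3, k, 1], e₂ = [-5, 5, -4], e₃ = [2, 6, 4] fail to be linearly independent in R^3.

The vectors are dependent exactly when the determinant of the matrix with rows e₁, e₂, e₃ vanishes.
Expanding, det = 12*k - 172.
Setting this to zero gives k = 43/3.

k = 43/3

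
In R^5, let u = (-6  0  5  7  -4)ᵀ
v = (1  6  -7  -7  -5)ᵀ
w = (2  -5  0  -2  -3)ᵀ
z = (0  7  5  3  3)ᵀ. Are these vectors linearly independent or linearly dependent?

Place the vectors as rows of a 4×5 matrix and reduce to echelon form.
The reduction yields 4 nonzero rows, so the rank is 4.
Since rank = 4 (the number of vectors), the set is linearly independent.

linearly independent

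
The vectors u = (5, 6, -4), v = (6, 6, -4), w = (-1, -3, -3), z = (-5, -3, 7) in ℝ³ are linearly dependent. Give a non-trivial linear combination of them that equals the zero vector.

v + w + z = 0

Solve the homogeneous system with u, v, w, z as columns by row-reducing the coefficient matrix.
A generator of the null space is (0, 1, 1, 1).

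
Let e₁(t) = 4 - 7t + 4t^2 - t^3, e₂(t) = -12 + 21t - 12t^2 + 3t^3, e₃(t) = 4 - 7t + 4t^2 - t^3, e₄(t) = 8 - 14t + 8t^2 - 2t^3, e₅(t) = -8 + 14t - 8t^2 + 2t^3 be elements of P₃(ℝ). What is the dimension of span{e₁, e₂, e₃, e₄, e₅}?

1

Use coordinates relative to {1, t, …, t^3}.
Form the matrix with e₁, e₂, e₃, e₄, e₅ as columns and reduce.
There is 1 pivot column, so rank = 1.
(With 5 elements in a 4-dimensional space the rank is at most 4.)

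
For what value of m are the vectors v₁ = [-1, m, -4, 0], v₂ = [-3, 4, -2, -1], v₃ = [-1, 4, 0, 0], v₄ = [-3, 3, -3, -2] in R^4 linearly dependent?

The vectors are dependent exactly when the determinant of the matrix with rows v₁, v₂, v₃, v₄ vanishes.
Cofactor expansion gives det = -m - 24.
Setting this to zero gives m = -24.

m = -24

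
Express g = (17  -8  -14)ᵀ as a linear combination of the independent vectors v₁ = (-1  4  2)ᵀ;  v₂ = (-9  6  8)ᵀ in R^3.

g = v₁ - 2v₂

Set up the augmented matrix [v₁ | v₂ | g] and row-reduce.
Back-substitution yields (α₁, α₂) = (1, -2).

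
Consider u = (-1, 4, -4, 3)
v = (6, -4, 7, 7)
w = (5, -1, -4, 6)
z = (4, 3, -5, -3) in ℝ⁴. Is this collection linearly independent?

Form the 4×4 matrix with these as columns; its determinant is -2049.
A nonzero determinant means the columns are linearly independent.

linearly independent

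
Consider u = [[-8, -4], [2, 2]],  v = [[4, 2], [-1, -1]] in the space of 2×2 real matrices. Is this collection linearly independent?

Write each element as a coordinate vector in ℝ⁴ using {E₁₁, E₁₂, E₂₁, E₂₂}.
Row-reduce the matrix whose columns are u, v.
The reduction yields 1 nonzero row, so the rank is 1.
Since rank 1 < 2, the set is linearly dependent.

linearly dependent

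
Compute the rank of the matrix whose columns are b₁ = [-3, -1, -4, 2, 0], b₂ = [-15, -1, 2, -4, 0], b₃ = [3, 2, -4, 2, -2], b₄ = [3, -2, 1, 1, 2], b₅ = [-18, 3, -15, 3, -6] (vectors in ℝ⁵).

3

Row-reduce the 5×5 matrix with these as rows.
There are 3 pivot columns, so rank = 3.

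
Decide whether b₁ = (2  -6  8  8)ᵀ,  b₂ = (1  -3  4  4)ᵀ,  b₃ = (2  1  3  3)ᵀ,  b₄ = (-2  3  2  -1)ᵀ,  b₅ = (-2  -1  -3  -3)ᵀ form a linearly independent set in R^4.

linearly dependent

There are 5 vectors in a 4-dimensional space, so they cannot be linearly independent.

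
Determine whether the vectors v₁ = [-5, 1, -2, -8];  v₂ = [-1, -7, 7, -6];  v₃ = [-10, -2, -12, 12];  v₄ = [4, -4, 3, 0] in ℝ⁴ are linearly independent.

linearly independent

Place the vectors as rows of a 4×4 matrix and reduce to echelon form.
The reduction yields 4 nonzero rows, so the rank is 4.
Since rank = 4 (the number of vectors), the set is linearly independent.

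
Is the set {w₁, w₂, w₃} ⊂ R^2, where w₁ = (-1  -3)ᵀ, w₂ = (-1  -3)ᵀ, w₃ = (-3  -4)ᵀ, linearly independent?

There are 3 vectors in a 2-dimensional space, so they cannot be linearly independent.

linearly dependent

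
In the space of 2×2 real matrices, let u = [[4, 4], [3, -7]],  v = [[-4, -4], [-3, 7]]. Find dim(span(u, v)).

dim = 1

Represent each element by its coordinate vector in ℝ⁴.
Apply Gaussian elimination to the matrix whose rows are u, v.
Exactly 1 pivot survives; hence the rank is 1.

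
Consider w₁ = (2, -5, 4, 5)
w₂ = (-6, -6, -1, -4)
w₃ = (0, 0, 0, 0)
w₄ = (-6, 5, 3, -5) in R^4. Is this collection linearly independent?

One of the vectors is the zero vector, so the set is linearly dependent.

linearly dependent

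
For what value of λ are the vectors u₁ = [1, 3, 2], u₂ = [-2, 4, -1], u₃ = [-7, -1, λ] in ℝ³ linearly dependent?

The set is linearly dependent precisely when det[u₁; u₂; u₃] = 0.
Cofactor expansion gives det = 10*λ + 80.
Setting this to zero gives λ = -8.

λ = -8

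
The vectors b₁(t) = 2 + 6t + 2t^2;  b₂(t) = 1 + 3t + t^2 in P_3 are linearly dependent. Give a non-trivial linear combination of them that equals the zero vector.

Write each element as a vector in ℝ⁴ using {1, t, …, t^3}.
Row-reduce the matrix with b₁, b₂ as columns; the null space gives the coefficients.
A generator of the null space is (1, -2).

b₁ - 2b₂ = 0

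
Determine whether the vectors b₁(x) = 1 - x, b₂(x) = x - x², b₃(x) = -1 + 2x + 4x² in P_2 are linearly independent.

linearly independent

Write each element as a coordinate vector in ℝ³ using {1, x, x²}.
Row-reduce the matrix whose columns are b₁, b₂, b₃.
The reduction yields 3 nonzero rows, so the rank is 3.
Since rank = 3 (the number of vectors), the set is linearly independent.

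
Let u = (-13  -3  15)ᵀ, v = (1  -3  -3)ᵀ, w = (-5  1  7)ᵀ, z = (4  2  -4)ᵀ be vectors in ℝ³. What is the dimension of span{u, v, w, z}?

dim = 2

Put the 3×4 matrix [u|v|w|z] into echelon form.
Reduction leaves 2 leading entries, giving rank 2.
(With 4 elements in a 3-dimensional space the rank is at most 3.)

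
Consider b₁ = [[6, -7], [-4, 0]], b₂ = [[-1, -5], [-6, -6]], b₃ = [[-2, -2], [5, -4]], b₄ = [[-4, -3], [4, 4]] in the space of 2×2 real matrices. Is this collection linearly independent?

linearly independent

Take coordinates with respect to the standard basis {E₁₁, E₁₂, E₂₁, E₂₂}.
Row-reduce the matrix whose columns are b₁, b₂, b₃, b₄.
The reduction yields 4 nonzero rows, so the rank is 4.
Since rank = 4 (the number of vectors), the set is linearly independent.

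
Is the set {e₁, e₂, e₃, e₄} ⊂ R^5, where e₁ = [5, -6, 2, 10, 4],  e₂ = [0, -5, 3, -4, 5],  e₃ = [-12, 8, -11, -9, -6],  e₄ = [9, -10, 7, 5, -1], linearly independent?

linearly independent

Place the vectors as rows of a 4×5 matrix and reduce to echelon form.
The reduction yields 4 nonzero rows, so the rank is 4.
Since rank = 4 (the number of vectors), the set is linearly independent.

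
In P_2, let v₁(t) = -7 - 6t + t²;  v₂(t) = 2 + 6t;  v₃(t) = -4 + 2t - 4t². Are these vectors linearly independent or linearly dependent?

linearly independent

Write each element as a coordinate vector in ℝ³ using {1, t, t²}.
Place the vectors as rows of a 3×3 matrix and reduce to echelon form.
The reduction yields 3 nonzero rows, so the rank is 3.
Since rank = 3 (the number of vectors), the set is linearly independent.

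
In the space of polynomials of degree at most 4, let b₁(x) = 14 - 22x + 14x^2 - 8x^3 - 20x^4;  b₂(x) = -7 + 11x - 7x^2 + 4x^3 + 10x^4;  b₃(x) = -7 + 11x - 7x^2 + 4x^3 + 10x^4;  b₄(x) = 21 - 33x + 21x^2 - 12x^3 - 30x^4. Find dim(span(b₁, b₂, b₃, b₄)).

Represent each element by its coordinate vector in ℝ⁵.
Put the 5×4 matrix [b₁|b₂|b₃|b₄] into echelon form.
There is 1 pivot column, so rank = 1.

dim = 1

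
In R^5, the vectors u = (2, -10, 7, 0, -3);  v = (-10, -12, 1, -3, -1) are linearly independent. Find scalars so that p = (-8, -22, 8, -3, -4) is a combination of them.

p = u + v

Solve the system with u, v as columns and p as the right-hand side.
Row-reducing the augmented matrix gives the unique coefficients (α₁, α₂) = (1, 1).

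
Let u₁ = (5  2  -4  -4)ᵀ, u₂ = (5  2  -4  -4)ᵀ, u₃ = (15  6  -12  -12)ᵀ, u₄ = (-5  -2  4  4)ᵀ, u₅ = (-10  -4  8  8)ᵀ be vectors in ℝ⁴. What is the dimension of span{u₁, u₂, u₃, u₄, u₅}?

dim = 1

Row-reduce the 5×4 matrix with these as rows.
Reduction leaves 1 leading entry, giving rank 1.
(With 5 elements in a 4-dimensional space the rank is at most 4.)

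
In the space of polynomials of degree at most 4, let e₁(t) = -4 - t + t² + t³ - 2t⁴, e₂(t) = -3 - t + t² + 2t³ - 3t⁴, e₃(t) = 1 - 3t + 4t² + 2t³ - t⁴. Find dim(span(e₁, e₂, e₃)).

Use coordinates relative to {1, t, …, t⁴}.
Row-reduce the 3×5 matrix with these as rows.
The echelon form has 3 nonzero rows, so the rank is 3.

3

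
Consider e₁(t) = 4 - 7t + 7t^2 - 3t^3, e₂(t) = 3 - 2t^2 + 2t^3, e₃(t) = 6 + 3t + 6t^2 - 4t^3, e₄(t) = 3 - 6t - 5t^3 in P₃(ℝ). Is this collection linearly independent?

linearly independent

Take coordinates with respect to the standard basis {1, t, …, t^3}.
Form the 4×4 matrix with these as columns; its determinant is -2013.
A nonzero determinant means the columns are linearly independent.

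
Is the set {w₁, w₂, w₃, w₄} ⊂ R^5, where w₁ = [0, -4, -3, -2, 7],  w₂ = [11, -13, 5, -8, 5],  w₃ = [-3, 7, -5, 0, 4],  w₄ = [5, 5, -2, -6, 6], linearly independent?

Row-reduce the matrix whose columns are w₁, w₂, w₃, w₄.
The reduction yields 3 nonzero rows, so the rank is 3.
Since rank 3 < 4, the set is linearly dependent.
Indeed w₁ - w₂ - 2w₃ + w₄ = 0.

linearly dependent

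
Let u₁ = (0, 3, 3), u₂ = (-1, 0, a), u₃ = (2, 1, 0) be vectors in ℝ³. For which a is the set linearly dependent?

The set is linearly dependent precisely when det[u₁; u₂; u₃] = 0.
The determinant works out to 6*a - 3.
Solving 6*a - 3 = 0 yields a = 1/2.

a = 1/2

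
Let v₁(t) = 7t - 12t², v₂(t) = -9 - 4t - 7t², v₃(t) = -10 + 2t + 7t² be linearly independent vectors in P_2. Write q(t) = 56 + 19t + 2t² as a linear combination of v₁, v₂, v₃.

q = v₁ - 4v₂ - 2v₃

Identify each element with its coordinate vector in ℝ³ via {1, t, t²}.
Write q = a₁v₁ + … + a₃v₃ and equate components.
Back-substitution yields (a₁, a₂, a₃) = (1, -4, -2).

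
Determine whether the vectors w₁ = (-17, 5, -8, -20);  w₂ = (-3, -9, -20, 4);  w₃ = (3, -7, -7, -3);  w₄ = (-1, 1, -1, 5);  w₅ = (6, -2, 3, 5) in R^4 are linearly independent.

linearly dependent

There are 5 vectors in a 4-dimensional space, so they cannot be linearly independent.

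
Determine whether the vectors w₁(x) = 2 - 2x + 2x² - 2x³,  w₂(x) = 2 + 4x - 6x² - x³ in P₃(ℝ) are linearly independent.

linearly independent

Take coordinates with respect to the standard basis {1, x, …, x³}.
Row-reduce the matrix whose columns are w₁, w₂.
The reduction yields 2 nonzero rows, so the rank is 2.
Since rank = 2 (the number of vectors), the set is linearly independent.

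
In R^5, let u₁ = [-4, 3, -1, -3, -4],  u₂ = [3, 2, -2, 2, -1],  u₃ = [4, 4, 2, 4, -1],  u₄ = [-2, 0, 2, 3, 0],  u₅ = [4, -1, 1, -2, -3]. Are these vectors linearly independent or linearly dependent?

linearly independent

The matrix [u₁|u₂|u₃|u₄|u₅] has determinant 2002.
A nonzero determinant means the columns are linearly independent.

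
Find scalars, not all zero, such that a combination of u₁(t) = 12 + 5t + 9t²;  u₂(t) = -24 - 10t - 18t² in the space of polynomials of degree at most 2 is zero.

Pass to coordinate vectors relative to the basis {1, t, t²}.
Write the vectors as columns of a matrix and find a nonzero vector in its null space.
The free variable yields coefficients (2, 1) (any nonzero multiple also works).

2u₁ + u₂ = 0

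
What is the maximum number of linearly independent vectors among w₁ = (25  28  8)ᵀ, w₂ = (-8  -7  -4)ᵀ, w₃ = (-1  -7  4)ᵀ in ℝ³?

2

Row-reduce the 3×3 matrix with these as rows.
Exactly 2 pivots survive; hence the rank is 2.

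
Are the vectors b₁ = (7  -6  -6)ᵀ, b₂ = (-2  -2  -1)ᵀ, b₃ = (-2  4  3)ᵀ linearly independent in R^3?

linearly independent

The matrix [b₁|b₂|b₃] has determinant 10.
A nonzero determinant means the columns are linearly independent.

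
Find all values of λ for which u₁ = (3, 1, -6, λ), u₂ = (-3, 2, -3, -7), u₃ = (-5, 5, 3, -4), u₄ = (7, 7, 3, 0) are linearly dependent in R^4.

λ = -13/2

The set is linearly dependent precisely when det[u₁; u₂; u₃; u₄] = 0.
The determinant works out to -300*λ - 1950.
Solving -300*λ - 1950 = 0 yields λ = -13/2.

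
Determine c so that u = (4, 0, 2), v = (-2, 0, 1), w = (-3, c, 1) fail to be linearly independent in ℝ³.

Dependence holds iff the 3×3 matrix [u v w] is singular.
Cofactor expansion gives det = -8*c.
Solving -8*c = 0 yields c = 0.

c = 0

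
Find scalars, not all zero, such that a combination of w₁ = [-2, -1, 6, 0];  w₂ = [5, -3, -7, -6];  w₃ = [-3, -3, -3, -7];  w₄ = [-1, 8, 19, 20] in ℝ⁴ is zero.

w₁ - w₂ - 2w₃ - w₄ = 0

Row-reduce the matrix with w₁, w₂, w₃, w₄ as columns; the null space gives the coefficients.
One solution (up to scaling) is (1, -1, -2, -1).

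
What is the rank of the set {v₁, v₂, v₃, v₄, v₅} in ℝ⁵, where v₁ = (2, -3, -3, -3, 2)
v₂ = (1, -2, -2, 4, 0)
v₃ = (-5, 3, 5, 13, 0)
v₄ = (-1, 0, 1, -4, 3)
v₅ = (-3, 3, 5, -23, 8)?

3

Apply Gaussian elimination to the matrix whose rows are v₁, v₂, v₃, v₄, v₅.
The echelon form has 3 nonzero rows, so the rank is 3.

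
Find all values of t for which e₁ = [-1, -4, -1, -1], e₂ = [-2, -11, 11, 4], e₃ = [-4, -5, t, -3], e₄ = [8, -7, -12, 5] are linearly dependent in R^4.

t = 2

Dependence holds iff the 4×4 matrix [e₁ e₂ e₃ e₄] is singular.
Expanding, det = 486 - 243*t.
Solving 486 - 243*t = 0 yields t = 2.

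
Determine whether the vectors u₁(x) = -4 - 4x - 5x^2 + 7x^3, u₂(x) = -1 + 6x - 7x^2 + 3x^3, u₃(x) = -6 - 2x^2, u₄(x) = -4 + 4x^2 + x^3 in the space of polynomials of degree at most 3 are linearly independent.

linearly independent

Write each element as a coordinate vector in ℝ⁴ using {1, x, …, x^3}.
Place the vectors as rows of a 4×4 matrix and reduce to echelon form.
The reduction yields 4 nonzero rows, so the rank is 4.
Since rank = 4 (the number of vectors), the set is linearly independent.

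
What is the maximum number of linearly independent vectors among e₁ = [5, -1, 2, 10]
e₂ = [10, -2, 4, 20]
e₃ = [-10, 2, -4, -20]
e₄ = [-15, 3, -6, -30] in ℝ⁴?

1

Apply Gaussian elimination to the matrix whose rows are e₁, e₂, e₃, e₄.
Reduction leaves 1 leading entry, giving rank 1.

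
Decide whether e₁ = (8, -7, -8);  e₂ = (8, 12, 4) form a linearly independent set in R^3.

Place the vectors as rows of a 2×3 matrix and reduce to echelon form.
The reduction yields 2 nonzero rows, so the rank is 2.
Since rank = 2 (the number of vectors), the set is linearly independent.

linearly independent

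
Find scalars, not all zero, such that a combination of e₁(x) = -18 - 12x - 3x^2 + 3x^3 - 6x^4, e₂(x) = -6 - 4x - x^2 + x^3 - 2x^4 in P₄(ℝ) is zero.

e₁ - 3e₂ = 0

Pass to coordinate vectors relative to the basis {1, x, …, x^4}.
Solve the homogeneous system with e₁, e₂ as columns by row-reducing the coefficient matrix.
A generator of the null space is (1, -3).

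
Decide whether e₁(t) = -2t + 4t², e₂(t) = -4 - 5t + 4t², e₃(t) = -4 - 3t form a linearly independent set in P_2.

linearly dependent

Write each element as a coordinate vector in ℝ³ using {1, t, t²}.
Form the 3×3 matrix with these as columns; its determinant is 0.
A zero determinant means the columns are linearly dependent.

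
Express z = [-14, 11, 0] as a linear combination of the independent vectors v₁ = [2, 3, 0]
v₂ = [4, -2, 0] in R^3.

Write z = α₁v₁ + α₂v₂ and equate components.
Back-substitution yields (α₁, α₂) = (1, -4).

z = v₁ - 4v₂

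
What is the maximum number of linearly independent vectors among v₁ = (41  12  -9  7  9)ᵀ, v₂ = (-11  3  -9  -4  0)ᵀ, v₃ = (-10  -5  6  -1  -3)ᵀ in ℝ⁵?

Row-reduce the 3×5 matrix with these as rows.
The echelon form has 2 nonzero rows, so the rank is 2.

2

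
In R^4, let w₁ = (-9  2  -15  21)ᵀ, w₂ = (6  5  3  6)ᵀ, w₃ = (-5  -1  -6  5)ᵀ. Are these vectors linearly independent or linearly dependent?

Row-reduce the matrix whose columns are w₁, w₂, w₃.
The reduction yields 2 nonzero rows, so the rank is 2.
Since rank 2 < 3, the set is linearly dependent.
Indeed w₁ - w₂ - 3w₃ = 0.

linearly dependent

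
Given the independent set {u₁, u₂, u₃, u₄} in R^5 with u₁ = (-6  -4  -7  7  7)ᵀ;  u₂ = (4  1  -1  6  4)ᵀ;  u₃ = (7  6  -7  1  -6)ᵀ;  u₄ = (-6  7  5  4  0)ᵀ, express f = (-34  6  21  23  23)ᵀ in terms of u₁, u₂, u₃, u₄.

Set up the augmented matrix [u₁ | u₂ | u₃ | u₄ | f] and row-reduce.
Back-substitution yields (c₁, …, c₄) = (1, 1, -2, 3).

f = u₁ + u₂ - 2u₃ + 3u₄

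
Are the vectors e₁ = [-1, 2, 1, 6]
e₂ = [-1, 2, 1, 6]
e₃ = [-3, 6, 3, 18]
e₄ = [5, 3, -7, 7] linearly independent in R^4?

linearly dependent

The matrix [e₁|e₂|e₃|e₄] has determinant 0.
A zero determinant means the columns are linearly dependent.
Indeed e₁ - e₂ = 0.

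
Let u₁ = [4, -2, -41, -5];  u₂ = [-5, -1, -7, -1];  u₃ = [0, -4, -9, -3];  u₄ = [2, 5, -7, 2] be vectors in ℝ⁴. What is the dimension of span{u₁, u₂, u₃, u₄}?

3

Row-reduce the 4×4 matrix with these as rows.
There are 3 pivot columns, so rank = 3.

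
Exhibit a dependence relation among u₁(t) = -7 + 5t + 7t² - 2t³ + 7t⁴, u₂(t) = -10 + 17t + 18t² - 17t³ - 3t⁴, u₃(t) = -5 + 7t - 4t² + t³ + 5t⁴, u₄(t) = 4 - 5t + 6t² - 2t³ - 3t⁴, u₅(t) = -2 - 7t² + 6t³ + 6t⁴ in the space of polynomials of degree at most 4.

u₁ - u₂ + u₃ - u₄ - 3u₅ = 0

Write each element as a vector in ℝ⁵ using {1, t, …, t⁴}.
Solve the homogeneous system with u₁, u₂, u₃, u₄, u₅ as columns by row-reducing the coefficient matrix.
The free variable yields coefficients (1, -1, 1, -1, -3) (any nonzero multiple also works).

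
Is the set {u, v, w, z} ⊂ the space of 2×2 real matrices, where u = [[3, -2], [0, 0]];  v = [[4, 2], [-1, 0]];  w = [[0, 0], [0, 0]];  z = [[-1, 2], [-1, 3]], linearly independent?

Write each element as a coordinate vector in ℝ⁴ using {E₁₁, E₁₂, E₂₁, E₂₂}.
One of the vectors is the zero vector, so the set is linearly dependent.

linearly dependent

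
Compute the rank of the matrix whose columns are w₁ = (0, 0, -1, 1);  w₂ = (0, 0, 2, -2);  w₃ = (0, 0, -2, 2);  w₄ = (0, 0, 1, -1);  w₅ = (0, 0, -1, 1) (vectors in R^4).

Row-reduce the 5×4 matrix with these as rows.
There is 1 pivot column, so rank = 1.
(With 5 elements in a 4-dimensional space the rank is at most 4.)

1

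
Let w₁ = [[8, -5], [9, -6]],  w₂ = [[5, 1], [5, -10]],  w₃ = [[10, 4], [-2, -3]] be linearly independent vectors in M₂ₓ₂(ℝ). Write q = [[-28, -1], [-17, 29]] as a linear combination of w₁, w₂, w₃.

Take coordinate vectors relative to {E₁₁, E₁₂, E₂₁, E₂₂}.
Solve the system with w₁, w₂, w₃ as columns and q as the right-hand side.
Row-reducing the augmented matrix gives the unique coefficients (c₁, c₂, c₃) = (-1, -2, -1).

q = -w₁ - 2w₂ - w₃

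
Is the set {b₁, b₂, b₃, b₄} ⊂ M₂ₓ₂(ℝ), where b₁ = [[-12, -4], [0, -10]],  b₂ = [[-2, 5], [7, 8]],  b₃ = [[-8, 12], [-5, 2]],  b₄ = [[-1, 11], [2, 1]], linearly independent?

linearly independent

Write each element as a coordinate vector in ℝ⁴ using {E₁₁, E₁₂, E₂₁, E₂₂}.
Row-reduce the matrix whose columns are b₁, b₂, b₃, b₄.
The reduction yields 4 nonzero rows, so the rank is 4.
Since rank = 4 (the number of vectors), the set is linearly independent.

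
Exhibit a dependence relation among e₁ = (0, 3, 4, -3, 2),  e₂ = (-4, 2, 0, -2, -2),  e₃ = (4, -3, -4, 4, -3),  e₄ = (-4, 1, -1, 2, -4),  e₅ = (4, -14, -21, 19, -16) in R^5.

3e₁ - 2e₃ - e₄ + e₅ = 0

Row-reduce the matrix with e₁, e₂, e₃, e₄, e₅ as columns; the null space gives the coefficients.
One solution (up to scaling) is (3, 0, -2, -1, 1).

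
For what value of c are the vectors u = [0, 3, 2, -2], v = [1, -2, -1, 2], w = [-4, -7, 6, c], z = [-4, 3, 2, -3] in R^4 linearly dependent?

Place the vectors as rows of a 4×4 matrix; dependence ⇔ determinant zero.
Expanding, det = 4*c - 68.
Setting this to zero gives c = 17.

c = 17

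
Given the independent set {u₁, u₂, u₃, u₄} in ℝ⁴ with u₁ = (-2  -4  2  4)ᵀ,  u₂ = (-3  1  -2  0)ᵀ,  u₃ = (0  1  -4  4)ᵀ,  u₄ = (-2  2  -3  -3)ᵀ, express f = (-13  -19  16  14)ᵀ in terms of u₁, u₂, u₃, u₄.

Since u₁, u₂, u₃, u₄ are independent, the coefficients expressing f are uniquely determined by a linear system.
The system has the unique solution (α₁, …, α₄) = (4, 3, -2, -2).

f = 4u₁ + 3u₂ - 2u₃ - 2u₄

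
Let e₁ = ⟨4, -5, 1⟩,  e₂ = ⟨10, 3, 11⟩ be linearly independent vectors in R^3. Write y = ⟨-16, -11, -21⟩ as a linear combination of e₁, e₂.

y = e₁ - 2e₂

Set up the augmented matrix [e₁ | e₂ | y] and row-reduce.
Back-substitution yields (a₁, a₂) = (1, -2).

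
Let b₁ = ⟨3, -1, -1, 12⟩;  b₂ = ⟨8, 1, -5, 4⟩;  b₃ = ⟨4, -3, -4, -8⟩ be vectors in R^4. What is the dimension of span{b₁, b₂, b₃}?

Form the matrix with b₁, b₂, b₃ as columns and reduce.
Reduction leaves 3 leading entries, giving rank 3.

3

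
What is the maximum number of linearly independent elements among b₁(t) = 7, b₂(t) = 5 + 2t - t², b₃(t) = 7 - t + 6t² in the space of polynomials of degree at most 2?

Use coordinates relative to {1, t, t²}.
Row-reduce the 3×3 matrix with these as rows.
There are 3 pivot columns, so rank = 3.

3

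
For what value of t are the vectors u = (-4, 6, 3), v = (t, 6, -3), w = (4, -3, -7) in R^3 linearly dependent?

The vectors are dependent exactly when the determinant of the matrix with rows u, v, w vanishes.
Cofactor expansion gives det = 33*t + 60.
Setting this to zero gives t = -20/11.

t = -20/11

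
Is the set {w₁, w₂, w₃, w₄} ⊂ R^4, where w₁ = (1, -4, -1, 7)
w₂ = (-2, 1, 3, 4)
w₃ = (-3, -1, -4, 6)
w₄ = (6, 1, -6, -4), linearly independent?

The matrix [w₁|w₂|w₃|w₄] has determinant 973.
A nonzero determinant means the columns are linearly independent.

linearly independent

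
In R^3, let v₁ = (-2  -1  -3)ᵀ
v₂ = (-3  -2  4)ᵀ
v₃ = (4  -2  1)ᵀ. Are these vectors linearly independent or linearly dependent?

Form the 3×3 matrix with these as columns; its determinant is -73.
A nonzero determinant means the columns are linearly independent.

linearly independent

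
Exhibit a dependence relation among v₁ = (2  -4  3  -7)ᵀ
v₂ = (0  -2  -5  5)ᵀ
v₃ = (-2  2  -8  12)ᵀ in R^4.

Write the vectors as columns of a matrix and find a nonzero vector in its null space.
A generator of the null space is (1, -1, 1).

v₁ - v₂ + v₃ = 0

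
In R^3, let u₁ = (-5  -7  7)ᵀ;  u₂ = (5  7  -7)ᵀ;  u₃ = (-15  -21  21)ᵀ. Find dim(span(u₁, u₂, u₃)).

dim = 1

Form the matrix with u₁, u₂, u₃ as columns and reduce.
Reduction leaves 1 leading entry, giving rank 1.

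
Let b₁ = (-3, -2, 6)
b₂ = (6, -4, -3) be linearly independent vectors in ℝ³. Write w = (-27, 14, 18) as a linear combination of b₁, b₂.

w = b₁ - 4b₂

Since b₁, b₂ are independent, the coefficients expressing w are uniquely determined by a linear system.
The system has the unique solution (a₁, a₂) = (1, -4).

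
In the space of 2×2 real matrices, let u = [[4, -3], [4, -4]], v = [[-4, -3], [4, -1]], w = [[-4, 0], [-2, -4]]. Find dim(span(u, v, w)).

3

Use coordinates relative to {E₁₁, E₁₂, E₂₁, E₂₂}.
Form the matrix with u, v, w as columns and reduce.
Exactly 3 pivots survive; hence the rank is 3.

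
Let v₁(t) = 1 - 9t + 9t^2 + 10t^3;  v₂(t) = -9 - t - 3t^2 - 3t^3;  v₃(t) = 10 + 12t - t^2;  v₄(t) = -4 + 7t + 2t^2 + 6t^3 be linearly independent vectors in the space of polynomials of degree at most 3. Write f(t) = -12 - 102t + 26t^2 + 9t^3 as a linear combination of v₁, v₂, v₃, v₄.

f = 3v₁ - v₂ - 4v₃ - 4v₄

Identify each element with its coordinate vector in ℝ⁴ via {1, t, …, t^3}.
Since v₁, v₂, v₃, v₄ are independent, the coefficients expressing f are uniquely determined by a linear system.
Back-substitution yields (c₁, …, c₄) = (3, -1, -4, -4).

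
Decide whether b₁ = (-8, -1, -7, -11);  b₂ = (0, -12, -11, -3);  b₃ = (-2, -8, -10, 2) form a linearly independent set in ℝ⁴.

linearly independent

Row-reduce the matrix whose columns are b₁, b₂, b₃.
The reduction yields 3 nonzero rows, so the rank is 3.
Since rank = 3 (the number of vectors), the set is linearly independent.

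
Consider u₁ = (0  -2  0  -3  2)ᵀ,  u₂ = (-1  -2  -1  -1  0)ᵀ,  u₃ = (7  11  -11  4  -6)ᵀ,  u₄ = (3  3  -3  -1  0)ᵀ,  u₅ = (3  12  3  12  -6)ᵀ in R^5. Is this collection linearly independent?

linearly dependent

Form the 5×5 matrix with these as columns; its determinant is 0.
A zero determinant means the columns are linearly dependent.
Indeed 3u₁ - 2u₂ + u₃ - 3u₄ = 0.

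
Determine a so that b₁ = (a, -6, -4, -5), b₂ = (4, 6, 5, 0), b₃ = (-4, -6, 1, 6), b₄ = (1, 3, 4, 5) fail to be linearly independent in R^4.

a = -16/7

The set is linearly dependent precisely when det[b₁; b₂; b₃; b₄] = 0.
Cofactor expansion gives det = 126*a + 288.
This vanishes exactly when a = -16/7.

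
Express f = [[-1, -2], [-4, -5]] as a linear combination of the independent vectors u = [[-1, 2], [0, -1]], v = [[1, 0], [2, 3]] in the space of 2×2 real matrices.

Take coordinate vectors relative to {E₁₁, E₁₂, E₂₁, E₂₂}.
Solve the system with u, v as columns and f as the right-hand side.
The system has the unique solution (α₁, α₂) = (-1, -2).

f = -u - 2v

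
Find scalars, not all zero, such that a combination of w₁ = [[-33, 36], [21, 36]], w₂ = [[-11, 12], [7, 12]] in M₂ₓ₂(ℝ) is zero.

Write each element as a vector in ℝ⁴ using {E₁₁, E₁₂, E₂₁, E₂₂}.
Set up α₁w₁ + α₂w₂ = 0 and solve the homogeneous system.
One solution (up to scaling) is (1, -3).

w₁ - 3w₂ = 0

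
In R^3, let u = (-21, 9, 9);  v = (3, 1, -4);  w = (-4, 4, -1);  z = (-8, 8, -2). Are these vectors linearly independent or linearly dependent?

There are 4 vectors in a 3-dimensional space, so they cannot be linearly independent.

linearly dependent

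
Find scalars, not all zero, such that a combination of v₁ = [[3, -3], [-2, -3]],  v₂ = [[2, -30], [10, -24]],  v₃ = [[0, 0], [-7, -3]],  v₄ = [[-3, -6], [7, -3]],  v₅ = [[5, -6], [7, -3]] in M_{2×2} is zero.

Take coordinates with respect to {E₁₁, E₁₂, E₂₁, E₂₂}.
Row-reduce the matrix with v₁, v₂, v₃, v₄, v₅ as columns; the null space gives the coefficients.
A generator of the null space is (2, -1, 2, 3, 1).

2v₁ - v₂ + 2v₃ + 3v₄ + v₅ = 0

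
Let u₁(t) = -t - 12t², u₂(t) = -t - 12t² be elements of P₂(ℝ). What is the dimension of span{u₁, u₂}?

Use coordinates relative to {1, t, t²}.
Put the 3×2 matrix [u₁|u₂] into echelon form.
There is 1 pivot column, so rank = 1.

1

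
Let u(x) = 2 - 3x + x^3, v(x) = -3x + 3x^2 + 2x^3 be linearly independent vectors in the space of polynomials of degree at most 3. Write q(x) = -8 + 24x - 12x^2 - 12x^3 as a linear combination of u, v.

Identify each element with its coordinate vector in ℝ⁴ via {1, x, …, x^3}.
Solve the system with u, v as columns and q as the right-hand side.
The system has the unique solution (a₁, a₂) = (-4, -4).

q = -4u - 4v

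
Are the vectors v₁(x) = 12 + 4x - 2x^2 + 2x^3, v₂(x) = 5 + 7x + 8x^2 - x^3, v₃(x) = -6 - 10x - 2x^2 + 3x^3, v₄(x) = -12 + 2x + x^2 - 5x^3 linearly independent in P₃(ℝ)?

linearly independent

Write each element as a coordinate vector in ℝ⁴ using {1, x, …, x^3}.
Form the 4×4 matrix with these as columns; its determinant is 260.
A nonzero determinant means the columns are linearly independent.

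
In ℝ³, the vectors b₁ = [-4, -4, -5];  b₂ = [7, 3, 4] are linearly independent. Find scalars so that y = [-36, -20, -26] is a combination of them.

Write y = a₁b₁ + a₂b₂ and equate components.
Row-reducing the augmented matrix gives the unique coefficients (a₁, a₂) = (2, -4).

y = 2b₁ - 4b₂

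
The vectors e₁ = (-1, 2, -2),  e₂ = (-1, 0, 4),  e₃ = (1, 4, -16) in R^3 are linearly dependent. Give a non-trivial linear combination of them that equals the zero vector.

Write the vectors as columns of a matrix and find a nonzero vector in its null space.
A generator of the null space is (2, -3, -1).

2e₁ - 3e₂ - e₃ = 0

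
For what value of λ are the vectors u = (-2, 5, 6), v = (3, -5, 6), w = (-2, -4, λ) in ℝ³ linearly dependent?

The set is linearly dependent precisely when det[u; v; w] = 0.
The determinant works out to -5*λ - 240.
Setting this to zero gives λ = -48.

λ = -48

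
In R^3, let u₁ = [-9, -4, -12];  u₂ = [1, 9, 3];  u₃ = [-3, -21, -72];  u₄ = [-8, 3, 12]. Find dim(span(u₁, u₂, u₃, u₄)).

Row-reduce the 4×3 matrix with these as rows.
Exactly 3 pivots survive; hence the rank is 3.
(With 4 elements in a 3-dimensional space the rank is at most 3.)

3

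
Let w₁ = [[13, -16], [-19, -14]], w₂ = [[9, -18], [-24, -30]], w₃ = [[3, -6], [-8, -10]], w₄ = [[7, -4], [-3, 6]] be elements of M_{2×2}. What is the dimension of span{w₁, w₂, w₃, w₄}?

dim = 2

Pass to coordinate vectors with respect to the basis {E₁₁, E₁₂, E₂₁, E₂₂}.
Apply Gaussian elimination to the matrix whose rows are w₁, w₂, w₃, w₄.
There are 2 pivot columns, so rank = 2.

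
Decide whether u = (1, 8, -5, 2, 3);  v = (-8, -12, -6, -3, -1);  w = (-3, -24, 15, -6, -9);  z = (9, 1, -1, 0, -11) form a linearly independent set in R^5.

linearly dependent

One vector is a scalar multiple of another, so the set is dependent.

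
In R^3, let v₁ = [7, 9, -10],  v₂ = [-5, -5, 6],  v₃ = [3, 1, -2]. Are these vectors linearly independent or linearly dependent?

The matrix [v₁|v₂|v₃] has determinant 0.
A zero determinant means the columns are linearly dependent.
Indeed v₁ + 2v₂ + v₃ = 0.

linearly dependent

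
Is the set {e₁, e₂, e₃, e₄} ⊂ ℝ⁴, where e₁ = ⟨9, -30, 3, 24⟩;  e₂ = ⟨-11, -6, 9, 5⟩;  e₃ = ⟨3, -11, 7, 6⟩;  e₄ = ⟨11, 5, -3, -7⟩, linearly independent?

Form the 4×4 matrix with these as columns; its determinant is 0.
A zero determinant means the columns are linearly dependent.
Indeed e₁ + 3e₂ - 3e₃ + 3e₄ = 0.

linearly dependent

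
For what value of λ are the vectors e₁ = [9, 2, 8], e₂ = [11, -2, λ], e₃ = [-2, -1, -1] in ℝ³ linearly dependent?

The vectors are dependent exactly when the determinant of the matrix with rows e₁, e₂, e₃ vanishes.
Cofactor expansion gives det = 5*λ - 80.
Setting this to zero gives λ = 16.

λ = 16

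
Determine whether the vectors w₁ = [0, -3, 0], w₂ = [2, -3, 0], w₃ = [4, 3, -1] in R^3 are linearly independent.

Row-reduce the matrix whose columns are w₁, w₂, w₃.
The reduction yields 3 nonzero rows, so the rank is 3.
Since rank = 3 (the number of vectors), the set is linearly independent.

linearly independent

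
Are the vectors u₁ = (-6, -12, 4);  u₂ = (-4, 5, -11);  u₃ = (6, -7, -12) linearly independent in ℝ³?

linearly independent

The matrix [u₁|u₂|u₃] has determinant 2182.
A nonzero determinant means the columns are linearly independent.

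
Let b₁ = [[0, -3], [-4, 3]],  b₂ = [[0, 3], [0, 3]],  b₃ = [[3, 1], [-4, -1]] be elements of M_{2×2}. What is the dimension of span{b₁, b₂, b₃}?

Pass to coordinate vectors with respect to the basis {E₁₁, E₁₂, E₂₁, E₂₂}.
Form the matrix with b₁, b₂, b₃ as columns and reduce.
Reduction leaves 3 leading entries, giving rank 3.

3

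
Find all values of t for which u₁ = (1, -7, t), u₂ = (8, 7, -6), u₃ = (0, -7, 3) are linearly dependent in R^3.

The vectors are dependent exactly when the determinant of the matrix with rows u₁, u₂, u₃ vanishes.
Cofactor expansion gives det = 147 - 56*t.
Setting this to zero gives t = 21/8.

t = 21/8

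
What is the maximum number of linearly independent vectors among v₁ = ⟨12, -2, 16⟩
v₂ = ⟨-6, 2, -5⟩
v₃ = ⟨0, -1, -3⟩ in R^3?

2

Row-reduce the 3×3 matrix with these as rows.
Exactly 2 pivots survive; hence the rank is 2.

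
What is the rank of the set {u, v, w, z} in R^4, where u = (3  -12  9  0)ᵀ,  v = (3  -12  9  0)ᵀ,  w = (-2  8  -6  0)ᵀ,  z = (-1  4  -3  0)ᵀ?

1

Put the 4×4 matrix [u|v|w|z] into echelon form.
Exactly 1 pivot survives; hence the rank is 1.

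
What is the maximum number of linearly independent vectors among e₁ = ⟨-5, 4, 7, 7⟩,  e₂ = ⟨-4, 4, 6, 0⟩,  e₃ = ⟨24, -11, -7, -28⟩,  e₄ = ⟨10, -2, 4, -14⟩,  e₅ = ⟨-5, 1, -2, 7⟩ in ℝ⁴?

3

Put the 4×5 matrix [e₁|e₂|e₃|e₄|e₅] into echelon form.
The echelon form has 3 nonzero rows, so the rank is 3.
(With 5 elements in a 4-dimensional space the rank is at most 4.)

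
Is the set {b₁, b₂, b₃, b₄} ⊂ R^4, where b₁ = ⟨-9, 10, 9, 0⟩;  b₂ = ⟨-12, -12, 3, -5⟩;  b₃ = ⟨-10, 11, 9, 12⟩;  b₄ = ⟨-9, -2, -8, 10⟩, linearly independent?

linearly independent

Form the 4×4 matrix with these as columns; its determinant is 32203.
A nonzero determinant means the columns are linearly independent.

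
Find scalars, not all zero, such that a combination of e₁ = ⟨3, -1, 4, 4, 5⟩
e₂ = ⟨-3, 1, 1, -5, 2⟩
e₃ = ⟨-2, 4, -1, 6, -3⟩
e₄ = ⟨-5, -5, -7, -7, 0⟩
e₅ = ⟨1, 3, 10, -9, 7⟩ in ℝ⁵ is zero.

2e₂ - e₃ - e₄ - e₅ = 0

Write the vectors as columns of a matrix and find a nonzero vector in its null space.
A generator of the null space is (0, 2, -1, -1, -1).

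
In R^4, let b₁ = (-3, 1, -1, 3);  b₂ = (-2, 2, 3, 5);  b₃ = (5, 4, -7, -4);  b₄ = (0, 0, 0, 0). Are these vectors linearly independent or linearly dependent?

linearly dependent

One of the vectors is the zero vector, so the set is linearly dependent.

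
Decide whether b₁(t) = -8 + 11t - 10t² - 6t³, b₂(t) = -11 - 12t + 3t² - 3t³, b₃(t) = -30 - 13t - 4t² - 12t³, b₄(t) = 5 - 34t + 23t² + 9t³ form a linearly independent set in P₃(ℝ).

linearly dependent

Take coordinates with respect to the standard basis {1, t, …, t³}.
The matrix [b₁|b₂|b₃|b₄] has determinant 0.
A zero determinant means the columns are linearly dependent.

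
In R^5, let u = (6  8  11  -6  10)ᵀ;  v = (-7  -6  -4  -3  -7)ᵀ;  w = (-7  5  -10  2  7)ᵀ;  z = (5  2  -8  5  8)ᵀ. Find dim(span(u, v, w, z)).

Apply Gaussian elimination to the matrix whose rows are u, v, w, z.
Reduction leaves 4 leading entries, giving rank 4.

dim = 4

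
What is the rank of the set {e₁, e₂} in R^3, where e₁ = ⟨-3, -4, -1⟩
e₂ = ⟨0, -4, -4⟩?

2

Form the matrix with e₁, e₂ as columns and reduce.
The echelon form has 2 nonzero rows, so the rank is 2.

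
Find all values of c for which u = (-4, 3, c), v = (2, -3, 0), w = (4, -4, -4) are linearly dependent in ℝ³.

c = 6

Dependence holds iff the 3×3 matrix [u v w] is singular.
The determinant works out to 4*c - 24.
Solving 4*c - 24 = 0 yields c = 6.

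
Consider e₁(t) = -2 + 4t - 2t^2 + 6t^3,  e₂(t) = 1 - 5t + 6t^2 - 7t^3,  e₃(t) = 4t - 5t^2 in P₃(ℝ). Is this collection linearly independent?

Write each element as a coordinate vector in ℝ⁴ using {1, t, …, t^3}.
Place the vectors as rows of a 3×4 matrix and reduce to echelon form.
The reduction yields 3 nonzero rows, so the rank is 3.
Since rank = 3 (the number of vectors), the set is linearly independent.

linearly independent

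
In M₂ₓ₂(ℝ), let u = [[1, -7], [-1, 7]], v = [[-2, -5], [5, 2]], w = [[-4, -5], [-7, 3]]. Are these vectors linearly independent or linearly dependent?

linearly independent

Write each element as a coordinate vector in ℝ⁴ using {E₁₁, E₁₂, E₂₁, E₂₂}.
Row-reduce the matrix whose columns are u, v, w.
The reduction yields 3 nonzero rows, so the rank is 3.
Since rank = 3 (the number of vectors), the set is linearly independent.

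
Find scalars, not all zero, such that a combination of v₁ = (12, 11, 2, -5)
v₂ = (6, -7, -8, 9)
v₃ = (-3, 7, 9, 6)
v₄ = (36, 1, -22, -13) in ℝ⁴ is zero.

Write the vectors as columns of a matrix and find a nonzero vector in its null space.
A generator of the null space is (2, 1, -2, -1).

2v₁ + v₂ - 2v₃ - v₄ = 0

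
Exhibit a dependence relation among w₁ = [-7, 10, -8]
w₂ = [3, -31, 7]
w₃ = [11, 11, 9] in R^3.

Row-reduce the matrix with w₁, w₂, w₃ as columns; the null space gives the coefficients.
A generator of the null space is (2, 1, 1).

2w₁ + w₂ + w₃ = 0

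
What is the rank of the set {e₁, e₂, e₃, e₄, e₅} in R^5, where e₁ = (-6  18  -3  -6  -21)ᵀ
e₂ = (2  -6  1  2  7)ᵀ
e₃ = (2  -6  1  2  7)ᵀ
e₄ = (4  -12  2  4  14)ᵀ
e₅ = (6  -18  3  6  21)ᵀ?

1

Apply Gaussian elimination to the matrix whose rows are e₁, e₂, e₃, e₄, e₅.
Reduction leaves 1 leading entry, giving rank 1.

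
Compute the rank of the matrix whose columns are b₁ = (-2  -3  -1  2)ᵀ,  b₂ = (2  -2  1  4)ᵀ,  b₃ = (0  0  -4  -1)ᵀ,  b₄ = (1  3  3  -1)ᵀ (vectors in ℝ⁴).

Form the matrix with b₁, b₂, b₃, b₄ as columns and reduce.
The echelon form has 4 nonzero rows, so the rank is 4.

rank 4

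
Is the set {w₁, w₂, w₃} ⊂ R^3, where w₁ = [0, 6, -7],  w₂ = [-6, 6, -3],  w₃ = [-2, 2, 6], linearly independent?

The matrix [w₁|w₂|w₃] has determinant 252.
A nonzero determinant means the columns are linearly independent.

linearly independent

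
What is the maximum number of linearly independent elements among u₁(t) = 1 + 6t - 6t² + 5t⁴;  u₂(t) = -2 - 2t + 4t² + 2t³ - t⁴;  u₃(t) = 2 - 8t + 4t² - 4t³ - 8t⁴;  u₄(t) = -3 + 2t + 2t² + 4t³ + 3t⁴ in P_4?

Represent each element by its coordinate vector in ℝ⁵.
Row-reduce the 4×5 matrix with these as rows.
The echelon form has 2 nonzero rows, so the rank is 2.

2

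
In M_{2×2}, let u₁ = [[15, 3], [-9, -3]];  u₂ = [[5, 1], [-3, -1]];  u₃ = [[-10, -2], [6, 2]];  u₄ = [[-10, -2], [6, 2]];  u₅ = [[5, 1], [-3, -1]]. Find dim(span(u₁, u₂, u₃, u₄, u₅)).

Represent each element by its coordinate vector in ℝ⁴.
Put the 4×5 matrix [u₁|u₂|u₃|u₄|u₅] into echelon form.
The echelon form has 1 nonzero row, so the rank is 1.
(With 5 elements in a 4-dimensional space the rank is at most 4.)

dim = 1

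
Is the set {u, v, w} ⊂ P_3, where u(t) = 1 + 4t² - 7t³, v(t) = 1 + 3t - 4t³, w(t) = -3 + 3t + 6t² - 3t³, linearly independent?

linearly independent

Take coordinates with respect to the standard basis {1, t, …, t³}.
Place the vectors as rows of a 3×4 matrix and reduce to echelon form.
The reduction yields 3 nonzero rows, so the rank is 3.
Since rank = 3 (the number of vectors), the set is linearly independent.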